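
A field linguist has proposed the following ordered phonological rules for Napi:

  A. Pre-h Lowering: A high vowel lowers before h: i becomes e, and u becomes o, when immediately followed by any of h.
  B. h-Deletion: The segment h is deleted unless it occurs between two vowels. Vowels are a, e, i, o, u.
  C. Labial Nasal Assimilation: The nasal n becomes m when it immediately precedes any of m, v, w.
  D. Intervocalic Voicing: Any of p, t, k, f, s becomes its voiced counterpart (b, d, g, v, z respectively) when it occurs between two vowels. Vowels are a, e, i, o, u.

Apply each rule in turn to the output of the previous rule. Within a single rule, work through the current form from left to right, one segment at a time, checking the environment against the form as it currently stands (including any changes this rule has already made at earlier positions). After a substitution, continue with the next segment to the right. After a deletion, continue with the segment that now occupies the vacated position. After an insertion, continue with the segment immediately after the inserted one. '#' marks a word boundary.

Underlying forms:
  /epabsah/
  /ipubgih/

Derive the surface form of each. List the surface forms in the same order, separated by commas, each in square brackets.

[ebabsa], [ibubge]

/epabsah/:
  A Pre-h Lowering: no change — [epabsah]
  B h-Deletion: [epabsah] → [epabsa]
  C Labial Nasal Assimilation: no change — [epabsa]
  D Intervocalic Voicing: [epabsa] → [ebabsa]
/ipubgih/:
  A Pre-h Lowering: [ipubgih] → [ipubgeh]
  B h-Deletion: [ipubgeh] → [ipubge]
  C Labial Nasal Assimilation: no change — [ipubge]
  D Intervocalic Voicing: [ipubge] → [ibubge]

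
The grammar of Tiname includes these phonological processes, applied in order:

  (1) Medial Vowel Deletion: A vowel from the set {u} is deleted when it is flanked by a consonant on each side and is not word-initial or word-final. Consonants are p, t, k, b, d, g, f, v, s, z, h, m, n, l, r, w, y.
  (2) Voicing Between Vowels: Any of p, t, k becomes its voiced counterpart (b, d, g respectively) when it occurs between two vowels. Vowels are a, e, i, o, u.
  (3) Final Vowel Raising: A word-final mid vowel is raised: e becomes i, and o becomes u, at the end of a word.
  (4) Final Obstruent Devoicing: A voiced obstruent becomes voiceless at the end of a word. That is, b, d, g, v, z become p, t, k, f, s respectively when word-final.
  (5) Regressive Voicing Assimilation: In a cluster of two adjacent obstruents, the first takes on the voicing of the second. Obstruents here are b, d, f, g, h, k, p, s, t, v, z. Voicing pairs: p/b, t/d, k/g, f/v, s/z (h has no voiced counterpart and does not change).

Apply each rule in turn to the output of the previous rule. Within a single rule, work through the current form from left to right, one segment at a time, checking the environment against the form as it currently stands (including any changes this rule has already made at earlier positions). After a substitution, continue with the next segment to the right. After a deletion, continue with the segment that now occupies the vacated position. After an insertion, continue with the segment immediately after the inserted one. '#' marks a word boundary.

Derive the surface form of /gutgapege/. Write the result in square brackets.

(1) Medial Vowel Deletion: [gutgapege] → [gtgapege]
(2) Voicing Between Vowels: [gtgapege] → [gtgabege]
(3) Final Vowel Raising: [gtgabege] → [gtgabegi]
(4) Final Obstruent Devoicing: no change — [gtgabegi]
(5) Regressive Voicing Assimilation: [gtgabegi] → [kdgabegi]

[kdgabegi]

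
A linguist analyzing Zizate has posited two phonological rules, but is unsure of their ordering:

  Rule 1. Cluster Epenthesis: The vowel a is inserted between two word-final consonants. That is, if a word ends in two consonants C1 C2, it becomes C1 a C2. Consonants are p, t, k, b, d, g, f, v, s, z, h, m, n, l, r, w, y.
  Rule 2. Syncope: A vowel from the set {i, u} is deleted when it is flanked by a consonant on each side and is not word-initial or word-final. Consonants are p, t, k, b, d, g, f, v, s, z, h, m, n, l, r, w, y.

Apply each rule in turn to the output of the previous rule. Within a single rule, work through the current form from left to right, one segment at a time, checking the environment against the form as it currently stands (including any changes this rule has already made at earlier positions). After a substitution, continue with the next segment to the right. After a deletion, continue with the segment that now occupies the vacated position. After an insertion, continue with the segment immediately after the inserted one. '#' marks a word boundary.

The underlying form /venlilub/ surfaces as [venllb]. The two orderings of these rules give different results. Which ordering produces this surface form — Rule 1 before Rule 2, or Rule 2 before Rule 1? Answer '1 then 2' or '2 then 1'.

1 then 2

Order 1 then 2:
  1 Cluster Epenthesis: no change — [venlilub]
  2 Syncope: [venlilub] → [venllb]
  result: [venllb]
Order 2 then 1:
  2 Syncope: [venlilub] → [venllb]
  1 Cluster Epenthesis: [venllb] → [venllab]
  result: [venllab]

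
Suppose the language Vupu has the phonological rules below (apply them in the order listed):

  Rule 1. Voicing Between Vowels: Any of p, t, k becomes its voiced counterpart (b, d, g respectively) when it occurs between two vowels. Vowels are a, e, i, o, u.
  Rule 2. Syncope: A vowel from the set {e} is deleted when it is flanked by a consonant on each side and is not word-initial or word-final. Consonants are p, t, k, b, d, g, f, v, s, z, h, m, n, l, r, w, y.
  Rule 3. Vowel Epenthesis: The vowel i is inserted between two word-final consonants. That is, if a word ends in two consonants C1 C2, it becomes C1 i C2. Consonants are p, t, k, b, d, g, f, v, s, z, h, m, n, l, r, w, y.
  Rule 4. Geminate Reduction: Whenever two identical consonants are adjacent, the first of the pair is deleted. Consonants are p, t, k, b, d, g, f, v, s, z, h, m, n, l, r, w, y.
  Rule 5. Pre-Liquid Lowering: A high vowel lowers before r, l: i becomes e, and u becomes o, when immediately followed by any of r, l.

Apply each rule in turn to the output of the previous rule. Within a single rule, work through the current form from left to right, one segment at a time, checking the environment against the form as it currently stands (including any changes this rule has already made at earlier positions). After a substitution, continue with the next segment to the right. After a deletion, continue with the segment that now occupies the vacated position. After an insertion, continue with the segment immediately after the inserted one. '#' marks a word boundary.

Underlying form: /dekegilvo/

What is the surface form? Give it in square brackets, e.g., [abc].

[dgelvo]

Rule 1 Voicing Between Vowels: [dekegilvo] → [degegilvo]
Rule 2 Syncope: [degegilvo] → [dggilvo]
Rule 3 Vowel Epenthesis: no change — [dggilvo]
Rule 4 Geminate Reduction: [dggilvo] → [dgilvo]
Rule 5 Pre-Liquid Lowering: [dgilvo] → [dgelvo]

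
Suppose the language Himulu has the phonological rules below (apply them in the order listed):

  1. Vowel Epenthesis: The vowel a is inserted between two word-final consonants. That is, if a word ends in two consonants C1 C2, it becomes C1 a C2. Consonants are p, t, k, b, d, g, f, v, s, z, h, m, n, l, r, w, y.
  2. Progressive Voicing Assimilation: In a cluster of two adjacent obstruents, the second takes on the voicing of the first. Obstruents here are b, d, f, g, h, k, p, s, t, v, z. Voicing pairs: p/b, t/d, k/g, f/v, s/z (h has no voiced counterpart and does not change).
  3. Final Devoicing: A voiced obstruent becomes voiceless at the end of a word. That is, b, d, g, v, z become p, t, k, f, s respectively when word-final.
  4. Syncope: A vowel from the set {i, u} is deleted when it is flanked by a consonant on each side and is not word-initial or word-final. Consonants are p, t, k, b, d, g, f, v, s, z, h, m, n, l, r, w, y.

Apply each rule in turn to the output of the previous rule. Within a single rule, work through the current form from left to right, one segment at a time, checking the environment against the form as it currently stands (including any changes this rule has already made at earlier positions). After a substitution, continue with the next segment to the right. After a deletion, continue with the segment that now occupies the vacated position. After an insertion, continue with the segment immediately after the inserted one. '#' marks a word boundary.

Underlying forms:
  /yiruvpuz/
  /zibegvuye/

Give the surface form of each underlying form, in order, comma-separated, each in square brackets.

/yiruvpuz/:
  1 Vowel Epenthesis: no change — [yiruvpuz]
  2 Progressive Voicing Assimilation: [yiruvpuz] → [yiruvbuz]
  3 Final Devoicing: [yiruvbuz] → [yiruvbus]
  4 Syncope: [yiruvbus] → [yrvbs]
/zibegvuye/:
  1 Vowel Epenthesis: no change — [zibegvuye]
  2 Progressive Voicing Assimilation: no change — [zibegvuye]
  3 Final Devoicing: no change — [zibegvuye]
  4 Syncope: [zibegvuye] → [zbegvye]

[yrvbs], [zbegvye]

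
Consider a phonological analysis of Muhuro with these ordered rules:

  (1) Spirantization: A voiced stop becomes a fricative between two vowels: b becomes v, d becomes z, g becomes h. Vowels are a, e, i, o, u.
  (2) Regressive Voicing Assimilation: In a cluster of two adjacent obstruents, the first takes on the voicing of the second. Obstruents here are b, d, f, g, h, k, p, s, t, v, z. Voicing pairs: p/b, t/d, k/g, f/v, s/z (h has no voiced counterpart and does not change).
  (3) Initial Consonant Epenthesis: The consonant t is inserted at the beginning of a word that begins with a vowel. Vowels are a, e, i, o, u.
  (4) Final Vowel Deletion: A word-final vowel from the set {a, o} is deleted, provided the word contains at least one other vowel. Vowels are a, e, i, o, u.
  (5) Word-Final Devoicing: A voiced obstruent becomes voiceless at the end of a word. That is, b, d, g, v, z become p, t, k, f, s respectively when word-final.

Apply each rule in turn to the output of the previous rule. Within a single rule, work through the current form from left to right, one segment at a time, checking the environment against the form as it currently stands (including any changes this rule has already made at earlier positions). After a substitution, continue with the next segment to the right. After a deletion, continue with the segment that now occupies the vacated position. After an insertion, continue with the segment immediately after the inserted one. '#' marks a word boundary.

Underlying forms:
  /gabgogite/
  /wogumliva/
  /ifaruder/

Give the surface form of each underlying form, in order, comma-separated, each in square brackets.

/gabgogite/:
  (1) Spirantization: [gabgogite] → [gabgohite]
  (2) Regressive Voicing Assimilation: no change — [gabgohite]
  (3) Initial Consonant Epenthesis: no change — [gabgohite]
  (4) Final Vowel Deletion: no change — [gabgohite]
  (5) Word-Final Devoicing: no change — [gabgohite]
/wogumliva/:
  (1) Spirantization: [wogumliva] → [wohumliva]
  (2) Regressive Voicing Assimilation: no change — [wohumliva]
  (3) Initial Consonant Epenthesis: no change — [wohumliva]
  (4) Final Vowel Deletion: [wohumliva] → [wohumliv]
  (5) Word-Final Devoicing: [wohumliv] → [wohumlif]
/ifaruder/:
  (1) Spirantization: [ifaruder] → [ifaruzer]
  (2) Regressive Voicing Assimilation: no change — [ifaruzer]
  (3) Initial Consonant Epenthesis: [ifaruzer] → [tifaruzer]
  (4) Final Vowel Deletion: no change — [tifaruzer]
  (5) Word-Final Devoicing: no change — [tifaruzer]

[gabgohite], [wohumlif], [tifaruzer]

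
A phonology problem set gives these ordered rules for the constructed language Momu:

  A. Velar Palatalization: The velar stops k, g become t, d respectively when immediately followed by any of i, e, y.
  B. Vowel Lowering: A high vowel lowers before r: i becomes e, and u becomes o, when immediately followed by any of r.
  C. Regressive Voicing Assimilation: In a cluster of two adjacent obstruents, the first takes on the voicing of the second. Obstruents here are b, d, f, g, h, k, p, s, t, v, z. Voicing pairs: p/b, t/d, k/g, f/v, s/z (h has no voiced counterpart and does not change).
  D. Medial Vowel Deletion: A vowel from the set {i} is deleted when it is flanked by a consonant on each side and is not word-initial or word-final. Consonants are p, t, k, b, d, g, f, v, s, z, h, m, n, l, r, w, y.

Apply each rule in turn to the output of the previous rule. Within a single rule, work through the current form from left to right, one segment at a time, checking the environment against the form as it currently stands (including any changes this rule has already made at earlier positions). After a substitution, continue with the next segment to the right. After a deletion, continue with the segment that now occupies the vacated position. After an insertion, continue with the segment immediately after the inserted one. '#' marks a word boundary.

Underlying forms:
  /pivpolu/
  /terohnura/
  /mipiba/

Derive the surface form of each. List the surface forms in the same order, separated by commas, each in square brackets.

/pivpolu/:
  A Velar Palatalization: no change — [pivpolu]
  B Vowel Lowering: no change — [pivpolu]
  C Regressive Voicing Assimilation: [pivpolu] → [pifpolu]
  D Medial Vowel Deletion: [pifpolu] → [pfpolu]
/terohnura/:
  A Velar Palatalization: no change — [terohnura]
  B Vowel Lowering: [terohnura] → [terohnora]
  C Regressive Voicing Assimilation: no change — [terohnora]
  D Medial Vowel Deletion: no change — [terohnora]
/mipiba/:
  A Velar Palatalization: no change — [mipiba]
  B Vowel Lowering: no change — [mipiba]
  C Regressive Voicing Assimilation: no change — [mipiba]
  D Medial Vowel Deletion: [mipiba] → [mpba]

[pfpolu], [terohnora], [mpba]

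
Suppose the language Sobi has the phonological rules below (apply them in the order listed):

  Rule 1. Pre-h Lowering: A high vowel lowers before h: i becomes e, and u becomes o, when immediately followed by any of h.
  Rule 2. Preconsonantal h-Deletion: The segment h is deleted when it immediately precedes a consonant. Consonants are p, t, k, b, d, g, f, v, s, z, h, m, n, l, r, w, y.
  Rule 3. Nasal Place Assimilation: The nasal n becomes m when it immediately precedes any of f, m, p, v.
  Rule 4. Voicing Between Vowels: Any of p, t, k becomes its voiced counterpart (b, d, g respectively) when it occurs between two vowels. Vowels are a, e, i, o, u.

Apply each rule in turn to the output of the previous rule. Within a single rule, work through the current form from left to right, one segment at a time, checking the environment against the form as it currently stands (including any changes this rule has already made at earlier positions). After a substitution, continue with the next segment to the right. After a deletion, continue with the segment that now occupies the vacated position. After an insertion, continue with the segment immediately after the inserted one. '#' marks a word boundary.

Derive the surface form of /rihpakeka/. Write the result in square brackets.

Rule 1 Pre-h Lowering: [rihpakeka] → [rehpakeka]
Rule 2 Preconsonantal h-Deletion: [rehpakeka] → [repakeka]
Rule 3 Nasal Place Assimilation: no change — [repakeka]
Rule 4 Voicing Between Vowels: [repakeka] → [rebagega]

[rebagega]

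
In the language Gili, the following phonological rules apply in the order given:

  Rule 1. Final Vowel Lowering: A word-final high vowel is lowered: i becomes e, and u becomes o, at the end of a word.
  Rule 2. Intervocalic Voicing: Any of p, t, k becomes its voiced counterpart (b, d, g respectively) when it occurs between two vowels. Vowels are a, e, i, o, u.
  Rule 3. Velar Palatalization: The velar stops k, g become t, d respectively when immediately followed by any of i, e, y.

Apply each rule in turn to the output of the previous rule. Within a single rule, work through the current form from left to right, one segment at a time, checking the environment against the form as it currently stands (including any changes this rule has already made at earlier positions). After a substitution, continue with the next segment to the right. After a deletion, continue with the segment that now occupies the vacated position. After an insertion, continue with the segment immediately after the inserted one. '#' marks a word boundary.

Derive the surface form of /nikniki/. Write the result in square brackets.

Rule 1 Final Vowel Lowering: [nikniki] → [niknike]
Rule 2 Intervocalic Voicing: [niknike] → [niknige]
Rule 3 Velar Palatalization: [niknige] → [niknide]

[niknide]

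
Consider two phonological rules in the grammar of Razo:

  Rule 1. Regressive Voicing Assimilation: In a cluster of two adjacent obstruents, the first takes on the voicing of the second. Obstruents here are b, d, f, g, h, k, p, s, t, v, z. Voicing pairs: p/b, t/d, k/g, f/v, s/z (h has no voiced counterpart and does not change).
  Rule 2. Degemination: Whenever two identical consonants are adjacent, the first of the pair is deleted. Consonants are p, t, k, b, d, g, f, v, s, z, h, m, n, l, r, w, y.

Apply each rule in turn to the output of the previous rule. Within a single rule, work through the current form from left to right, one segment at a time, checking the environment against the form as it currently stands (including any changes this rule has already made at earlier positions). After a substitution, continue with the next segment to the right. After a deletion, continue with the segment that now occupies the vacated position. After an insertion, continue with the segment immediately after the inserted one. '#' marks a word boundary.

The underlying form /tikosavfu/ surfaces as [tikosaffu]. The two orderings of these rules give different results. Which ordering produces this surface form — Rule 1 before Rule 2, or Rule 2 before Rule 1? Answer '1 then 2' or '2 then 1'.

Order 1 then 2:
  1 Regressive Voicing Assimilation: [tikosavfu] → [tikosaffu]
  2 Degemination: [tikosaffu] → [tikosafu]
  result: [tikosafu]
Order 2 then 1:
  2 Degemination: no change — [tikosavfu]
  1 Regressive Voicing Assimilation: [tikosavfu] → [tikosaffu]
  result: [tikosaffu]

2 then 1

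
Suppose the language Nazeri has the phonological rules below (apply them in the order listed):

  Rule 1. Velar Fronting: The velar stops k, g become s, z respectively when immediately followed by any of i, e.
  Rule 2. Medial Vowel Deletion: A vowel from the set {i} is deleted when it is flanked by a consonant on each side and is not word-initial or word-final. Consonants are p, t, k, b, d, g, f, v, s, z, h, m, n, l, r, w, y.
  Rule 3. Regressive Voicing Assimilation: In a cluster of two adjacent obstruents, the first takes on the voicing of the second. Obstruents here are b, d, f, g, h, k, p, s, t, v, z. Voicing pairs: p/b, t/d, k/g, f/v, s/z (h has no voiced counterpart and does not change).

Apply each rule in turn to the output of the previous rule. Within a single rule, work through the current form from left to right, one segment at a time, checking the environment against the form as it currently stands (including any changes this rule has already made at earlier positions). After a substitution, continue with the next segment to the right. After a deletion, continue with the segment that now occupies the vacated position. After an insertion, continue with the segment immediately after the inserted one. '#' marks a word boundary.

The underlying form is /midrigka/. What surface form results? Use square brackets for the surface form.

Rule 1 Velar Fronting: no change — [midrigka]
Rule 2 Medial Vowel Deletion: [midrigka] → [mdrgka]
Rule 3 Regressive Voicing Assimilation: [mdrgka] → [mdrkka]

[mdrkka]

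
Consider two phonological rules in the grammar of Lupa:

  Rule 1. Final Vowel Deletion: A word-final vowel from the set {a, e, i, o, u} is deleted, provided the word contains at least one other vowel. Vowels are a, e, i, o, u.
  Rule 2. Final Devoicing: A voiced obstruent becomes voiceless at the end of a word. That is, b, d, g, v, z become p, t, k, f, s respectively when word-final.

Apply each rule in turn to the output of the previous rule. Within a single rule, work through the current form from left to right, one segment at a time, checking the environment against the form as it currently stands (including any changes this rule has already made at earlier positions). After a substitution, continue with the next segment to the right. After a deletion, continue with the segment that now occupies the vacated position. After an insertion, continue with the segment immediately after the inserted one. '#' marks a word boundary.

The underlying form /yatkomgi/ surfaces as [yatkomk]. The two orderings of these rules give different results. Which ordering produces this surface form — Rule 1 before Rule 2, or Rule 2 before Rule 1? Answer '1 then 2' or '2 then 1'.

Order 1 then 2:
  1 Final Vowel Deletion: [yatkomgi] → [yatkomg]
  2 Final Devoicing: [yatkomg] → [yatkomk]
  result: [yatkomk]
Order 2 then 1:
  2 Final Devoicing: no change — [yatkomgi]
  1 Final Vowel Deletion: [yatkomgi] → [yatkomg]
  result: [yatkomg]

1 then 2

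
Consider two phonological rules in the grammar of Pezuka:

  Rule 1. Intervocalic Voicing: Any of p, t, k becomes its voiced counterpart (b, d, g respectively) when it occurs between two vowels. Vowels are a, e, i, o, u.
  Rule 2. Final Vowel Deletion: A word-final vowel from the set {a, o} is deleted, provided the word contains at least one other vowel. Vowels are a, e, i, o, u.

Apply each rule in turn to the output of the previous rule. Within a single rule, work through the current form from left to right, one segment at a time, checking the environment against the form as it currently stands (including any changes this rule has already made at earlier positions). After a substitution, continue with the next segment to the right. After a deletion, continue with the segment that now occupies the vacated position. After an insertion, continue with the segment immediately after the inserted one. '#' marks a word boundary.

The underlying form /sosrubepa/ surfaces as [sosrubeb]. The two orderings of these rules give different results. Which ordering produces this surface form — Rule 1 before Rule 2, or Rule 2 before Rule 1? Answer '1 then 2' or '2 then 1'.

1 then 2

Order 1 then 2:
  1 Intervocalic Voicing: [sosrubepa] → [sosrubeba]
  2 Final Vowel Deletion: [sosrubeba] → [sosrubeb]
  result: [sosrubeb]
Order 2 then 1:
  2 Final Vowel Deletion: [sosrubepa] → [sosrubep]
  1 Intervocalic Voicing: no change — [sosrubep]
  result: [sosrubep]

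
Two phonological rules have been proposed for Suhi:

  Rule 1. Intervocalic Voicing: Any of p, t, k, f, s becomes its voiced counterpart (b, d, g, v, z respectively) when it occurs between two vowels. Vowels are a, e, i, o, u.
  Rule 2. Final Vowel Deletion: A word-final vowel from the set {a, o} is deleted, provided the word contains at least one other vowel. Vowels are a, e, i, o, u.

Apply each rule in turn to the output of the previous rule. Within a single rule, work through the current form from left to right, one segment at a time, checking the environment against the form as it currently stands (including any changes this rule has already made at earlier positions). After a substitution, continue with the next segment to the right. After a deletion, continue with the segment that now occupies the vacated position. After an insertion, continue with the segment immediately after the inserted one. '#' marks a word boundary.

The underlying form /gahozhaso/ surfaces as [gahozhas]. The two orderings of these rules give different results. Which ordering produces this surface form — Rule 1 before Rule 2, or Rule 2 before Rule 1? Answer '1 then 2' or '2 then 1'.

2 then 1

Order 1 then 2:
  1 Intervocalic Voicing: [gahozhaso] → [gahozhazo]
  2 Final Vowel Deletion: [gahozhazo] → [gahozhaz]
  result: [gahozhaz]
Order 2 then 1:
  2 Final Vowel Deletion: [gahozhaso] → [gahozhas]
  1 Intervocalic Voicing: no change — [gahozhas]
  result: [gahozhas]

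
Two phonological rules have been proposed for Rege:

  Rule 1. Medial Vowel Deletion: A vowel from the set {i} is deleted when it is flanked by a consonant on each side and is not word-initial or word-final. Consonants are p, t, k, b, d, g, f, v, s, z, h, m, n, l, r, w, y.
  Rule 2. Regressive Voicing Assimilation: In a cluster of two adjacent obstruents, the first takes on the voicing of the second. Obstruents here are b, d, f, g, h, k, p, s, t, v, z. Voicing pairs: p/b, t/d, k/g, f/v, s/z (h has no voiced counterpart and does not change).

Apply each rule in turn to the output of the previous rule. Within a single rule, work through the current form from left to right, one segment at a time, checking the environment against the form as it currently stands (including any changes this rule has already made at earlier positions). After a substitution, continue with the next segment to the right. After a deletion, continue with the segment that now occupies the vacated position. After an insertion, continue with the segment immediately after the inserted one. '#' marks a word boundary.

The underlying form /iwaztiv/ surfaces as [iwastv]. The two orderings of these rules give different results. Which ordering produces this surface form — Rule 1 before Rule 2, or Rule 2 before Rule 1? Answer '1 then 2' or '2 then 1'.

Order 1 then 2:
  1 Medial Vowel Deletion: [iwaztiv] → [iwaztv]
  2 Regressive Voicing Assimilation: [iwaztv] → [iwasdv]
  result: [iwasdv]
Order 2 then 1:
  2 Regressive Voicing Assimilation: [iwaztiv] → [iwastiv]
  1 Medial Vowel Deletion: [iwastiv] → [iwastv]
  result: [iwastv]

2 then 1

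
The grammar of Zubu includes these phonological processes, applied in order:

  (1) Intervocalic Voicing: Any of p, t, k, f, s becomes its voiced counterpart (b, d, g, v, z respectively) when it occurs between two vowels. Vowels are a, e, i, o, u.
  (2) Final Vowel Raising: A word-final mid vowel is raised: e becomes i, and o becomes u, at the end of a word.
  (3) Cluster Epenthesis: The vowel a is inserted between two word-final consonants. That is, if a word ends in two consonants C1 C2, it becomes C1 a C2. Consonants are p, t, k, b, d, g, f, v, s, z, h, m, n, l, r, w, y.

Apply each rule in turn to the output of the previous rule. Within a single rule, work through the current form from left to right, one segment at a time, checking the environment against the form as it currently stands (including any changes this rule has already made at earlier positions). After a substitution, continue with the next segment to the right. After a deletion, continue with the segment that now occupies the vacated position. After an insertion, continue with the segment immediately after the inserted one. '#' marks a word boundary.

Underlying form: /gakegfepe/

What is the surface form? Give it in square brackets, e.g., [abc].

[gagegfebi]

(1) Intervocalic Voicing: [gakegfepe] → [gagegfebe]
(2) Final Vowel Raising: [gagegfebe] → [gagegfebi]
(3) Cluster Epenthesis: no change — [gagegfebi]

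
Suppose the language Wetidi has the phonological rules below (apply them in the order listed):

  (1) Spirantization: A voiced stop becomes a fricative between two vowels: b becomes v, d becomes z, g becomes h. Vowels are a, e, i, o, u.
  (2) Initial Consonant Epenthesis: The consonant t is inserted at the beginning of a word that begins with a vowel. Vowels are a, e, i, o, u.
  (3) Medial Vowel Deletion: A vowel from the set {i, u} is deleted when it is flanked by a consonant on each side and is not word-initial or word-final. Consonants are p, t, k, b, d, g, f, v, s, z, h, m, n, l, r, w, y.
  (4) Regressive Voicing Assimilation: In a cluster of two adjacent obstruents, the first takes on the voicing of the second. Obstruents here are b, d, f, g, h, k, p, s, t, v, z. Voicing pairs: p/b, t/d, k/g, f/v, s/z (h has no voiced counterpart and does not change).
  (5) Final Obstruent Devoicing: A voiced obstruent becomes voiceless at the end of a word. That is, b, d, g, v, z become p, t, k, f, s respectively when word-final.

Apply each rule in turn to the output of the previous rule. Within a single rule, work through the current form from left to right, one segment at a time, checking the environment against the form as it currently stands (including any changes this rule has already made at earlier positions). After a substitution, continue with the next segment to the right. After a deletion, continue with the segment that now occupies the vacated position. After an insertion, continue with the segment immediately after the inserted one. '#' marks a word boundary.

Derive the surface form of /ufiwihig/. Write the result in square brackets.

[tfwhk]

(1) Spirantization: no change — [ufiwihig]
(2) Initial Consonant Epenthesis: [ufiwihig] → [tufiwihig]
(3) Medial Vowel Deletion: [tufiwihig] → [tfwhg]
(4) Regressive Voicing Assimilation: no change — [tfwhg]
(5) Final Obstruent Devoicing: [tfwhg] → [tfwhk]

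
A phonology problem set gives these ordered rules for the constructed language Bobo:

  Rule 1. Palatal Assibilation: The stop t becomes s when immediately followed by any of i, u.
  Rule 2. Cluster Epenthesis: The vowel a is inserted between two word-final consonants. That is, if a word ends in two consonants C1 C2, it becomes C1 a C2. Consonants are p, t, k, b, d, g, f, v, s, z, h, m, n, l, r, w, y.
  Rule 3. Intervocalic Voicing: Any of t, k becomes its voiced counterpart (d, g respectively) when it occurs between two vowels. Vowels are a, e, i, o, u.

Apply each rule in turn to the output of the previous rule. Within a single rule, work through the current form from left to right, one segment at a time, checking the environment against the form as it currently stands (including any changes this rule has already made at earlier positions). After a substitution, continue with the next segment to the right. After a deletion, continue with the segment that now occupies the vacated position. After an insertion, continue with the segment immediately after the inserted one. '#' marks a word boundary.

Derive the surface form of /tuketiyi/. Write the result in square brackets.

Rule 1 Palatal Assibilation: [tuketiyi] → [sukesiyi]
Rule 2 Cluster Epenthesis: no change — [sukesiyi]
Rule 3 Intervocalic Voicing: [sukesiyi] → [sugesiyi]

[sugesiyi]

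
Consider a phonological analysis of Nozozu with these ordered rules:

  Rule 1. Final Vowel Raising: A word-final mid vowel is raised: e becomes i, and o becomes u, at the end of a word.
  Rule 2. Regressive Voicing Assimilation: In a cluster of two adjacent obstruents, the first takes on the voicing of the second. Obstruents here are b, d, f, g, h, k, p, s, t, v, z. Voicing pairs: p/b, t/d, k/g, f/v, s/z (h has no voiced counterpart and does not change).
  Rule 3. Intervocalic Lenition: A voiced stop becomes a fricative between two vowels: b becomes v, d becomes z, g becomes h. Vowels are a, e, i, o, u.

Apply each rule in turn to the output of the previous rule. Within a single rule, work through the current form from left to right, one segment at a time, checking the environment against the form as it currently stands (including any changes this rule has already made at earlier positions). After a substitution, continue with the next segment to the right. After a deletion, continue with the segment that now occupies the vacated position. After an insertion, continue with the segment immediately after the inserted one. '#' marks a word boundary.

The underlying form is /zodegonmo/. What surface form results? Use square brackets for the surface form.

Rule 1 Final Vowel Raising: [zodegonmo] → [zodegonmu]
Rule 2 Regressive Voicing Assimilation: no change — [zodegonmu]
Rule 3 Intervocalic Lenition: [zodegonmu] → [zozehonmu]

[zozehonmu]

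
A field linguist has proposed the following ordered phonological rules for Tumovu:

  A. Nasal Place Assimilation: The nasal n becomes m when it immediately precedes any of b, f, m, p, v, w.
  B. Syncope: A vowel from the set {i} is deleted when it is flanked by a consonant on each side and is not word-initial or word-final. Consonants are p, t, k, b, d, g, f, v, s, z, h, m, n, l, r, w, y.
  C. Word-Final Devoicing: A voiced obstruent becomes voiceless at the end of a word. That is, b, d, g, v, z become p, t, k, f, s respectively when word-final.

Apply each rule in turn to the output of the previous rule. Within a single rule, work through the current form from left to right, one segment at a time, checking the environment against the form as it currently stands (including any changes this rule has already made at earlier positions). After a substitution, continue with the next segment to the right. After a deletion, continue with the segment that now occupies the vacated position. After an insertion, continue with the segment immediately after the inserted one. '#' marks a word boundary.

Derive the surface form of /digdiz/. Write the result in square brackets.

A Nasal Place Assimilation: no change — [digdiz]
B Syncope: [digdiz] → [dgdz]
C Word-Final Devoicing: [dgdz] → [dgds]

[dgds]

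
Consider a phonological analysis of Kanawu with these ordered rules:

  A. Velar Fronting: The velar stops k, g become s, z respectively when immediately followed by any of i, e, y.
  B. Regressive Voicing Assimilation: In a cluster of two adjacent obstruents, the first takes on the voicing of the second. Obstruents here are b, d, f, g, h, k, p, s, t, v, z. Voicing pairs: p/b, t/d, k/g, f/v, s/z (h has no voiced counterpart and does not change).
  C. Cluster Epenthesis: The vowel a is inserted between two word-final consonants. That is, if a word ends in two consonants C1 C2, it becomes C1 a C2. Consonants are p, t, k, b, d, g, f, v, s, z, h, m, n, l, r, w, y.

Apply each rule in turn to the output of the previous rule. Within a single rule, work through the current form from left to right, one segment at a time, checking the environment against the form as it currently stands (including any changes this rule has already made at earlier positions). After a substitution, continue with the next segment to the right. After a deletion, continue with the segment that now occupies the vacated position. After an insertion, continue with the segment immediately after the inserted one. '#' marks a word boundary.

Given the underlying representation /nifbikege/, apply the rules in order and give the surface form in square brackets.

A Velar Fronting: [nifbikege] → [nifbiseze]
B Regressive Voicing Assimilation: [nifbiseze] → [nivbiseze]
C Cluster Epenthesis: no change — [nivbiseze]

[nivbiseze]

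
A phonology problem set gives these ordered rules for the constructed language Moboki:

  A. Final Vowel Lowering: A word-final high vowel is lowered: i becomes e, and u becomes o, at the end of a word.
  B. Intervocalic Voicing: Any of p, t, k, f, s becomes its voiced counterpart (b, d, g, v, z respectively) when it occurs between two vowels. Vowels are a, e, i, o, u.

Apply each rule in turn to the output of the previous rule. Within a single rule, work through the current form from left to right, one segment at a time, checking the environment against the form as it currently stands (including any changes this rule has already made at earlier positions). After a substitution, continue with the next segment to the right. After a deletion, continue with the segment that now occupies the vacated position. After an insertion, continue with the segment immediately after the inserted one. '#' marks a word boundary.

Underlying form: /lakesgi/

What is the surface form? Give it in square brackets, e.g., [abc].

[lagesge]

A Final Vowel Lowering: [lakesgi] → [lakesge]
B Intervocalic Voicing: [lakesge] → [lagesge]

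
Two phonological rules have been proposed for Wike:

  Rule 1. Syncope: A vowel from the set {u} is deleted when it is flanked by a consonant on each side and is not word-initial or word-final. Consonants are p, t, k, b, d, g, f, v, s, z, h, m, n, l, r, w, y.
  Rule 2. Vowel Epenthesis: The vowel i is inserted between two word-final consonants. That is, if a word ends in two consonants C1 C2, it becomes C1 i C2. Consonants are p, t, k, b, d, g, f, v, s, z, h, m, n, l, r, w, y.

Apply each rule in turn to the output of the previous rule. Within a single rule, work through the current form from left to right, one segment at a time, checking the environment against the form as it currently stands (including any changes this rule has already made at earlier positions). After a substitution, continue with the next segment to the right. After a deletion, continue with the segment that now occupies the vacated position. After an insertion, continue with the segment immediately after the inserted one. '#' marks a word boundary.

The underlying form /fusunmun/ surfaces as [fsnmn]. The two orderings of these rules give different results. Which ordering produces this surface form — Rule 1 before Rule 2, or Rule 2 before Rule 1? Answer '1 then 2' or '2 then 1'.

Order 1 then 2:
  1 Syncope: [fusunmun] → [fsnmn]
  2 Vowel Epenthesis: [fsnmn] → [fsnmin]
  result: [fsnmin]
Order 2 then 1:
  2 Vowel Epenthesis: no change — [fusunmun]
  1 Syncope: [fusunmun] → [fsnmn]
  result: [fsnmn]

2 then 1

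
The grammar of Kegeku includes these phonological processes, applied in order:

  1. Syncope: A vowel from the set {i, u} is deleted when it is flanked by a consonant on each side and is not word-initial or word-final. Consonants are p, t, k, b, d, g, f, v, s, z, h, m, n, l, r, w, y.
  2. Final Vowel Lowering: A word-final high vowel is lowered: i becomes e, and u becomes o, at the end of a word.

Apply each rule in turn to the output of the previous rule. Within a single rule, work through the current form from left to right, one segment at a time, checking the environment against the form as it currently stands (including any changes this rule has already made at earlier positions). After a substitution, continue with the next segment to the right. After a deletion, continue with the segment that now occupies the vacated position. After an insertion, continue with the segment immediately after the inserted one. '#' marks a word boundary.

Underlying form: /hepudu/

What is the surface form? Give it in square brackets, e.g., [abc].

1 Syncope: [hepudu] → [hepdu]
2 Final Vowel Lowering: [hepdu] → [hepdo]

[hepdo]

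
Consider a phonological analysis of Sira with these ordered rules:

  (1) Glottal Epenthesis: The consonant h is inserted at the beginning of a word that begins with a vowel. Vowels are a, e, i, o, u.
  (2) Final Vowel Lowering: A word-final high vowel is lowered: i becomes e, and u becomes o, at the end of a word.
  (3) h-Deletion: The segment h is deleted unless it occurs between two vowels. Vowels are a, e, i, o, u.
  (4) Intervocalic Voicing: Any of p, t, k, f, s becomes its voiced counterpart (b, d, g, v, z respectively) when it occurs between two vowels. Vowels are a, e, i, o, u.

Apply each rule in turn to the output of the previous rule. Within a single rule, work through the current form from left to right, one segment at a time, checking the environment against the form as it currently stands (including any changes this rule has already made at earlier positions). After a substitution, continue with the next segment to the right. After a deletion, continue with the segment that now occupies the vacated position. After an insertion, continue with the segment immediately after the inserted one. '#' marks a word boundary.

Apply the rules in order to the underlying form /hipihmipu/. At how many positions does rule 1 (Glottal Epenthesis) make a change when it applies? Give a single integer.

(1) Glottal Epenthesis: no change — [hipihmipu]
(2) Final Vowel Lowering: [hipihmipu] → [hipihmipo]
(3) h-Deletion: [hipihmipo] → [ipimipo]
(4) Intervocalic Voicing: [ipimipo] → [ibimibo]
Rule 1 changed 0 position(s).

0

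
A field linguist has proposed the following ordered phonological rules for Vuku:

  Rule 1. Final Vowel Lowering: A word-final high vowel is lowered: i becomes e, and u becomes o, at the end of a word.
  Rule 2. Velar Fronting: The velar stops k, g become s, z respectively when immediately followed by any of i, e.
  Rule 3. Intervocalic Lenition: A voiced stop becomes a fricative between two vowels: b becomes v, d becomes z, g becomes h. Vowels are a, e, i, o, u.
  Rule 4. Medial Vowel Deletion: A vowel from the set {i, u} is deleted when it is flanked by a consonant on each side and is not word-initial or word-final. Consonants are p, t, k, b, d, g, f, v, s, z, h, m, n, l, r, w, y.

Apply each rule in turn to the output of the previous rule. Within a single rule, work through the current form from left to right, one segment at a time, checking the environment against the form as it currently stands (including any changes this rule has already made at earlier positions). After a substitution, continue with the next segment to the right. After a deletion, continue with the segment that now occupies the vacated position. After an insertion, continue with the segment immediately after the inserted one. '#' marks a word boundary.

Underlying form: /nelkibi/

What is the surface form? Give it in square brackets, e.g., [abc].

[nelsve]

Rule 1 Final Vowel Lowering: [nelkibi] → [nelkibe]
Rule 2 Velar Fronting: [nelkibe] → [nelsibe]
Rule 3 Intervocalic Lenition: [nelsibe] → [nelsive]
Rule 4 Medial Vowel Deletion: [nelsive] → [nelsve]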